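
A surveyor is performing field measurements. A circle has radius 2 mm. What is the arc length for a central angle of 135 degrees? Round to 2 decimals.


Shape: circular arc
Radius r = 2 mm, Angle = 135 degrees
Formula: L = (angle/360) * 2 * pi * r
2 * pi * r = 4 * pi
L = (135/360) * 4 * pi
L = 1.5 * pi
L = 4.71
4.71 mm


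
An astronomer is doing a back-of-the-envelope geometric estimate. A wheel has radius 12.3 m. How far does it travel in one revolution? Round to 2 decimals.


Shape: circle
Radius r = 12.3 m
Formula: C = 2 * pi * r
C = 2 * pi * 12.3
C = 24.6 * pi
C = 77.28
77.28 m


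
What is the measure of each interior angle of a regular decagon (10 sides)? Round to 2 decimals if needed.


Shape: regular decagon (10 sides)
Formula: interior angle = (n - 2) * 180 / n
(n - 2) = 8
(n - 2) * 180 = 1440
angle = 1440 / 10
angle = 144
144 degrees


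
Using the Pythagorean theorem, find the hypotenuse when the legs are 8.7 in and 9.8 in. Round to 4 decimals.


Shape: right triangle
Legs a = 8.7 in, b = 9.8 in
Formula: c = sqrt(a^2 + b^2)
a^2 = 75.69, b^2 = 96.04
a^2 + b^2 = 171.73
c = sqrt(171.73)
c = 13.1046
13.1046 in


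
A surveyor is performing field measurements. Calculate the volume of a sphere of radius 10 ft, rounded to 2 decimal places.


Shape: sphere
Radius r = 10 ft
Formula: V = (4/3) * pi * r^3
r^3 = 1000
(4/3) * 1000 = 1333.333333
V = 1333.333333 * pi
V = 4188.79
4188.79 ft^3


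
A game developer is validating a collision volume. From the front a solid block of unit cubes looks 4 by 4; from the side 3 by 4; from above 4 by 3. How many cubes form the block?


Orthographic views of a solid rectangular block:
Front view 4 x 4 -> length = 4, height = 4
Side view 3 x 4 -> width = 3, height = 4 (consistent)
Top view 4 x 3 -> confirms length = 4, width = 3
The block is 4 x 3 x 4.
Total unit cubes = 4 * 3 * 4 = 48
48 unit cubes


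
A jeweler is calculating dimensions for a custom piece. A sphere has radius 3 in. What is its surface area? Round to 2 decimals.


Shape: sphere
Radius r = 3 in
Formula: SA = 4 * pi * r^2
r^2 = 9
SA = 4 * pi * 9
SA = 36 * pi
SA = 113.1
113.1 in^2


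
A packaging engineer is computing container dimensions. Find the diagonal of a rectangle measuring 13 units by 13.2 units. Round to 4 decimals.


Shape: rectangle (diagonal via Pythagoras)
Sides: 13 units and 13.2 units
Formula: d = sqrt(l^2 + w^2)
l^2 = 169, w^2 = 174.24
l^2 + w^2 = 343.24
d = sqrt(343.24)
d = 18.5267
18.5267 units


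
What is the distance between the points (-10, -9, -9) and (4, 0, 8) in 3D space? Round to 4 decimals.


3D distance between two points
P1 = (-10, -9, -9), P2 = (4, 0, 8)
Formula: d = sqrt((x2-x1)^2 + (y2-y1)^2 + (z2-z1)^2)
dx = 4 - -10 = 14
dy = 0 - -9 = 9
dz = 8 - -9 = 17
dx^2 + dy^2 + dz^2 = 196 + 81 + 289 = 566
d = sqrt(566)
d = 23.7908
23.7908 units


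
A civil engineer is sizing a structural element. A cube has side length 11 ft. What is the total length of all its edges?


Shape: cube
Side s = 11 ft
A cube has 12 edges, all equal.
Formula: total edge length = 12 * s
Total = 12 * 11
Total = 132
132 ft


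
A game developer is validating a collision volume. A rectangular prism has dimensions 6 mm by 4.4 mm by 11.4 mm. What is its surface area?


Shape: rectangular prism
l = 6 mm, w = 4.4 mm, h = 11.4 mm
Formula: SA = 2(lw + lh + wh)
lw = 26.4, lh = 68.4, wh = 50.16
lw + lh + wh = 144.96
SA = 2 * 144.96
SA = 289.92
289.92 mm^2


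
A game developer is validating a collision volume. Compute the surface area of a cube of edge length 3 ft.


Shape: cube
Side s = 3 ft
A cube has 6 square faces.
Formula: SA = 6 * s^2
s^2 = 9
SA = 6 * 9
SA = 54
54 ft^2


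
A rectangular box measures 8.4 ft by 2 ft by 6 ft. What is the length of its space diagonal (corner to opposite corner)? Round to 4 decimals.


Shape: rectangular box (space diagonal)
l = 8.4 ft, w = 2 ft, h = 6 ft
Visualize: the diagonal of the base, then a right triangle with that diagonal and the height.
Formula: d = sqrt(l^2 + w^2 + h^2)
l^2 + w^2 + h^2 = 70.56 + 4 + 36 = 110.56
d = sqrt(110.56)
d = 10.5148
10.5148 ft


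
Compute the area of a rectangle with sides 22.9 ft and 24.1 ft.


Shape: rectangle
Length l = 22.9 ft, Width w = 24.1 ft
Formula: A = l * w
A = 22.9 * 24.1
A = 551.89
551.89 ft^2


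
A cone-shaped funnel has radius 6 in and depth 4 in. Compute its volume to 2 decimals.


Shape: cone
Radius r = 6 in, Height h = 4 in
Formula: V = (1/3) * pi * r^2 * h
r^2 = 36
pi * r^2 * h = pi * 36 * 4 = 144 * pi
V = 144 * pi / 3
V = 150.8
150.8 in^3


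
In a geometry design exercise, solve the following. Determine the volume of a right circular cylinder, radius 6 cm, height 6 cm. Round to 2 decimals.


Shape: cylinder
Radius r = 6 cm, Height h = 6 cm
Formula: V = pi * r^2 * h
r^2 = 36
V = pi * 36 * 6
V = 216 * pi
V = 678.58
678.58 cm^3


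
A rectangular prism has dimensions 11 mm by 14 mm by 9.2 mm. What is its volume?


Shape: rectangular prism
l = 11 mm, w = 14 mm, h = 9.2 mm
Formula: V = l * w * h
V = 11 * 14 * 9.2
V = 154 * 9.2
V = 1416.8
1416.8 mm^3


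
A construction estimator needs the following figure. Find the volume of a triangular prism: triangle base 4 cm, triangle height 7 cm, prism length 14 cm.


Shape: triangular prism
Triangle base = 4 cm, triangle height = 7 cm, prism length L = 14 cm
Formula: V = (1/2 * b * h_tri) * L
Cross-section area = 0.5 * 4 * 7 = 14
V = 14 * 14
V = 196
196 cm^3


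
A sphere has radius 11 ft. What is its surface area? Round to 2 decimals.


Shape: sphere
Radius r = 11 ft
Formula: SA = 4 * pi * r^2
r^2 = 121
SA = 4 * pi * 121
SA = 484 * pi
SA = 1520.53
1520.53 ft^2


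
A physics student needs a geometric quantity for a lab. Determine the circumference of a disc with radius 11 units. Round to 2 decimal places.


Shape: circle
Radius r = 11 units
Formula: C = 2 * pi * r
C = 2 * pi * 11
C = 22 * pi
C = 69.12
69.12 units


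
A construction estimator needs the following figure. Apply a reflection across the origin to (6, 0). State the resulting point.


Transformation: reflection
Original point: (6, 0)
Rule for reflection through the origin: (x, y) -> (-x, -y)
Apply: (6, 0) -> (-6, 0)
(-6, 0)


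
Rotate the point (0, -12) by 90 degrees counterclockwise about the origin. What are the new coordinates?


Transformation: rotation about the origin
Original point: (0, -12)
Rule for 90 deg counterclockwise: (x, y) -> (-y, x)
Apply: (0, -12) -> (12, 0)
(12, 0)


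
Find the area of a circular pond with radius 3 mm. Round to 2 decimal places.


Shape: circle
Radius r = 3 mm
Formula: A = pi * r^2
r^2 = 3^2 = 9
A = pi * 9
A = 28.27
28.27 mm^2


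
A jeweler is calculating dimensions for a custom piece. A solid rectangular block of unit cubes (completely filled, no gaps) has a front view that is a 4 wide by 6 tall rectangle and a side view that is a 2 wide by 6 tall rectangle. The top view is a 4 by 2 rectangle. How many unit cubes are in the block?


Orthographic views of a solid rectangular block:
Front view 4 x 6 -> length = 4, height = 6
Side view 2 x 6 -> width = 2, height = 6 (consistent)
Top view 4 x 2 -> confirms length = 4, width = 2
The block is 4 x 2 x 6.
Total unit cubes = 4 * 2 * 6 = 48
48 unit cubes


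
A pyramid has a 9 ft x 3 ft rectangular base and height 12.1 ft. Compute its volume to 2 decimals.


Shape: rectangular pyramid
Base: 9 ft x 3 ft, Height h = 12.1 ft
Formula: V = (1/3) * base_area * h
base_area = 9 * 3 = 27
base_area * h = 27 * 12.1 = 326.7
V = 326.7 / 3
V = 108.9
108.9 ft^3


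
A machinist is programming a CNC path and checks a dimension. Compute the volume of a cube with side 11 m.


Shape: cube
Side s = 11 m
Formula: V = s^3
V = 11 * 11 * 11
V = 121 * 11
V = 1331
1331 m^3


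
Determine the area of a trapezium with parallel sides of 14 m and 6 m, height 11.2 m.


Shape: trapezoid
Parallel sides a = 14 m, b = 6 m; Height h = 11.2 m
Formula: A = (a + b) * h / 2
a + b = 14 + 6 = 20
A = 20 * 11.2 / 2
A = 224 / 2
A = 112
112 m^2


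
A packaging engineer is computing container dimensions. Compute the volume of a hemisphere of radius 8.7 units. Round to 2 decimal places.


Shape: hemisphere (half of a sphere)
Radius r = 8.7 units
Formula: V = (1/2) * (4/3) * pi * r^3 = (2/3) * pi * r^3
r^3 = 658.503
(2/3) * 658.503 = 439.002
V = 439.002 * pi
V = 1379.17
1379.17 units^3


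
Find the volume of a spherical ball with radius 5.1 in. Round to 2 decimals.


Shape: sphere
Radius r = 5.1 in
Formula: V = (4/3) * pi * r^3
r^3 = 132.651
(4/3) * 132.651 = 176.868
V = 176.868 * pi
V = 555.65
555.65 in^3


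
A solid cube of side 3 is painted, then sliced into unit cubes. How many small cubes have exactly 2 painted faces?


Large cube: 3 x 3 x 3, cut into unit cubes.
n = 3, so n - 2 = 1
Cubes with 2 painted faces lie along the edges, excluding corners.
A cube has 12 edges; each contributes (n - 2) = 1 such cubes.
Count = 12 * 1 = 12
12 unit cubes


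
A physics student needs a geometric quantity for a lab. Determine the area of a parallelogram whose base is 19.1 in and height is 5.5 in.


Shape: parallelogram
Base b = 19.1 in, Height h = 5.5 in
Formula: A = b * h
A = 19.1 * 5.5
A = 105.05
105.05 in^2


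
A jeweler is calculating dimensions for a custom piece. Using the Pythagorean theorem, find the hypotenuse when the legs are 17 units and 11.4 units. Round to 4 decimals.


Shape: right triangle
Legs a = 17 units, b = 11.4 units
Formula: c = sqrt(a^2 + b^2)
a^2 = 289, b^2 = 129.96
a^2 + b^2 = 418.96
c = sqrt(418.96)
c = 20.4685
20.4685 units


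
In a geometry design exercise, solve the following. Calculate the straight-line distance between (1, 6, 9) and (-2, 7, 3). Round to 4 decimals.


3D distance between two points
P1 = (1, 6, 9), P2 = (-2, 7, 3)
Formula: d = sqrt((x2-x1)^2 + (y2-y1)^2 + (z2-z1)^2)
dx = -2 - 1 = -3
dy = 7 - 6 = 1
dz = 3 - 9 = -6
dx^2 + dy^2 + dz^2 = 9 + 1 + 36 = 46
d = sqrt(46)
d = 6.7823
6.7823 units


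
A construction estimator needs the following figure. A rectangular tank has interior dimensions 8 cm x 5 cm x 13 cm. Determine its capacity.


Shape: rectangular prism
l = 8 cm, w = 5 cm, h = 13 cm
Formula: V = l * w * h
V = 8 * 5 * 13
V = 40 * 13
V = 520
520 cm^3


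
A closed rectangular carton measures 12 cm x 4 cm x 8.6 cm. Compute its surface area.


Shape: rectangular prism
l = 12 cm, w = 4 cm, h = 8.6 cm
Formula: SA = 2(lw + lh + wh)
lw = 48, lh = 103.2, wh = 34.4
lw + lh + wh = 185.6
SA = 2 * 185.6
SA = 371.2
371.2 cm^2


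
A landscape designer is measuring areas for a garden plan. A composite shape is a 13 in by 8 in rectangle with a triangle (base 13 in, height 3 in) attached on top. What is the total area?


Composite shape: rectangle + triangle
Rectangle area = 13 * 8 = 104
Triangle area = 0.5 * 13 * 3 = 19.5
Total = 104 + 19.5
Total = 123.5
123.5 in^2


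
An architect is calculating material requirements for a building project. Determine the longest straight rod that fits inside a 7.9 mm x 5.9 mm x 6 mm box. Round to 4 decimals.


Shape: rectangular box (space diagonal)
l = 7.9 mm, w = 5.9 mm, h = 6 mm
Visualize: the diagonal of the base, then a right triangle with that diagonal and the height.
Formula: d = sqrt(l^2 + w^2 + h^2)
l^2 + w^2 + h^2 = 62.41 + 34.81 + 36 = 133.22
d = sqrt(133.22)
d = 11.5421
11.5421 mm


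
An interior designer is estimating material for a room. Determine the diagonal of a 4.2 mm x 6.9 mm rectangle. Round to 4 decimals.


Shape: rectangle (diagonal via Pythagoras)
Sides: 4.2 mm and 6.9 mm
Formula: d = sqrt(l^2 + w^2)
l^2 = 17.64, w^2 = 47.61
l^2 + w^2 = 65.25
d = sqrt(65.25)
d = 8.0777
8.0777 mm


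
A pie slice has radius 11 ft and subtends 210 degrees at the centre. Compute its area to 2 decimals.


Shape: circular sector
Radius r = 11 ft, Angle = 210 degrees
Formula: A = (angle/360) * pi * r^2
r^2 = 121
Fraction of circle = 210/360
A = (210/360) * pi * 121
A = 70.583333 * pi
A = 221.74
221.74 ft^2


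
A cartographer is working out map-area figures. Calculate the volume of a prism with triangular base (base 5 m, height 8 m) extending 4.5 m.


Shape: triangular prism
Triangle base = 5 m, triangle height = 8 m, prism length L = 4.5 m
Formula: V = (1/2 * b * h_tri) * L
Cross-section area = 0.5 * 5 * 8 = 20
V = 20 * 4.5
V = 90
90 m^3


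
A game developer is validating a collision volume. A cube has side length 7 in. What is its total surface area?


Shape: cube
Side s = 7 in
A cube has 6 square faces.
Formula: SA = 6 * s^2
s^2 = 49
SA = 6 * 49
SA = 294
294 in^2


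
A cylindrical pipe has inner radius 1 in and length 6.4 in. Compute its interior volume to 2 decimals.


Shape: cylinder
Radius r = 1 in, Height h = 6.4 in
Formula: V = pi * r^2 * h
r^2 = 1
V = pi * 1 * 6.4
V = 6.4 * pi
V = 20.11
20.11 in^3


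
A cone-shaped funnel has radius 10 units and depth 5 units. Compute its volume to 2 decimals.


Shape: cone
Radius r = 10 units, Height h = 5 units
Formula: V = (1/3) * pi * r^2 * h
r^2 = 100
pi * r^2 * h = pi * 100 * 5 = 500 * pi
V = 500 * pi / 3
V = 523.6
523.6 units^3


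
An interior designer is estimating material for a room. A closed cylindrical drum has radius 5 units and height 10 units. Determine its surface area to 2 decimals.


Shape: closed cylinder
Radius r = 5 units, Height h = 10 units
Formula: SA = 2*pi*r^2 + 2*pi*r*h = 2*pi*r*(r + h)
r + h = 15
2 * r * (r + h) = 2 * 5 * 15 = 150
SA = 150 * pi
SA = 471.24
471.24 units^2


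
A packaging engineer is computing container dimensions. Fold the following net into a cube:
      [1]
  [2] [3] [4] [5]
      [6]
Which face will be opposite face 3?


Net: cross layout. Take square 3 as the base (bottom).
Fold the four squares in the horizontal row up around 3: 2 -> left, 4 -> right, 5 wraps to the top.
Fold 1 and 6 up from 3: 1 -> back, 6 -> front.
Opposite pairs are therefore: (1, 6), (2, 4), (3, 5).
Face 3 is opposite face 5.
face 5


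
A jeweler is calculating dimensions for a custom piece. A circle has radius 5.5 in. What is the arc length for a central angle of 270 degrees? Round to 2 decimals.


Shape: circular arc
Radius r = 5.5 in, Angle = 270 degrees
Formula: L = (angle/360) * 2 * pi * r
2 * pi * r = 11 * pi
L = (270/360) * 11 * pi
L = 8.25 * pi
L = 25.92
25.92 in


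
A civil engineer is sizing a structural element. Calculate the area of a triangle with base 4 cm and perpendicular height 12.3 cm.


Shape: triangle
Base b = 4 cm, Height h = 12.3 cm
Formula: A = (1/2) * b * h
A = 0.5 * 4 * 12.3
A = 0.5 * 49.2
A = 24.6
24.6 cm^2


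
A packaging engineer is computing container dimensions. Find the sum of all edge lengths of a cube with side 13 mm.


Shape: cube
Side s = 13 mm
A cube has 12 edges, all equal.
Formula: total edge length = 12 * s
Total = 12 * 13
Total = 156
156 mm


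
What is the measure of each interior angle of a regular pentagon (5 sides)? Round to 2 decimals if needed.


Shape: regular pentagon (5 sides)
Formula: interior angle = (n - 2) * 180 / n
(n - 2) = 3
(n - 2) * 180 = 540
angle = 540 / 5
angle = 108
108 degrees


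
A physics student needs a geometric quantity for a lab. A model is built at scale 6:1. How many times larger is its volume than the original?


Linear scale factor k = 6
Rule: under a linear scaling by k, volumes scale by k^3.
k^3 = 6 * 6 * 6
k^3 = 36 * 6
k^3 = 216
Volume scales by a factor of 216.
216 (dimensionless)


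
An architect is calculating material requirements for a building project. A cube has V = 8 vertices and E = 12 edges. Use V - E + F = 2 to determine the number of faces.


Polyhedron: cube
Euler's formula for convex polyhedra: V - E + F = 2
Given: V = 8 vertices and E = 12 edges
Solve for F:
F = 2 + E - V = 2 + 12 - 8 = 6
6 faces


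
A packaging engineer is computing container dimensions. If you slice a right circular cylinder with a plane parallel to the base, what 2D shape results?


Solid: right circular cylinder
Cutting plane: parallel to the base
Visualize the intersection of the plane with the solid's surface.
The boundary of the cut region is a circle.
circle


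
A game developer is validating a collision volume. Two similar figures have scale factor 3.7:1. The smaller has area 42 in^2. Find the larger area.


Linear scale factor k = 3.7
Original area = 42 in^2
Rule: under a linear scaling by k, areas scale by k^2.
k^2 = 3.7^2 = 13.69
New area = 42 * 13.69
New area = 574.98
574.98 in^2


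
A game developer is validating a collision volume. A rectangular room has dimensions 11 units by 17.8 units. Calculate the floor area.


Shape: rectangle
Length l = 11 units, Width w = 17.8 units
Formula: A = l * w
A = 11 * 17.8
A = 195.8
195.8 units^2


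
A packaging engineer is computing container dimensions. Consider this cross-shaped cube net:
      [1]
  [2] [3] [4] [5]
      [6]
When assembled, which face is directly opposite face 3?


Net: cross layout. Take square 3 as the base (bottom).
Fold the four squares in the horizontal row up around 3: 2 -> left, 4 -> right, 5 wraps to the top.
Fold 1 and 6 up from 3: 1 -> back, 6 -> front.
Opposite pairs are therefore: (1, 6), (2, 4), (3, 5).
Face 3 is opposite face 5.
face 5


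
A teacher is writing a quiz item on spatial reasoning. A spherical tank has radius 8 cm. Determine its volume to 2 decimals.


Shape: sphere
Radius r = 8 cm
Formula: V = (4/3) * pi * r^3
r^3 = 512
(4/3) * 512 = 682.666667
V = 682.666667 * pi
V = 2144.66
2144.66 cm^3


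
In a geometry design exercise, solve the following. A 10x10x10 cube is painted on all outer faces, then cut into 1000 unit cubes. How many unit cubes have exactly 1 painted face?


Large cube: 10 x 10 x 10, cut into unit cubes.
n = 10, so n - 2 = 8
Cubes with 1 painted face lie in the interior of each face.
A cube has 6 faces; each contributes (n - 2)^2 = 64 such cubes.
Count = 6 * 64 = 384
384 unit cubes


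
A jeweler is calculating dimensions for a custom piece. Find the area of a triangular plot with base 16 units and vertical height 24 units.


Shape: triangle
Base b = 16 units, Height h = 24 units
Formula: A = (1/2) * b * h
A = 0.5 * 16 * 24
A = 0.5 * 384
A = 192
192 units^2


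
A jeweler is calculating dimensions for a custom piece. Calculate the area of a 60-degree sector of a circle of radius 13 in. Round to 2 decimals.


Shape: circular sector
Radius r = 13 in, Angle = 60 degrees
Formula: A = (angle/360) * pi * r^2
r^2 = 169
Fraction of circle = 60/360
A = (60/360) * pi * 169
A = 28.166667 * pi
A = 88.49
88.49 in^2


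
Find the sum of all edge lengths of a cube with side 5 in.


Shape: cube
Side s = 5 in
A cube has 12 edges, all equal.
Formula: total edge length = 12 * s
Total = 12 * 5
Total = 60
60 in


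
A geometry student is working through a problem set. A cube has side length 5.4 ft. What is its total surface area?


Shape: cube
Side s = 5.4 ft
A cube has 6 square faces.
Formula: SA = 6 * s^2
s^2 = 29.16
SA = 6 * 29.16
SA = 174.96
174.96 ft^2


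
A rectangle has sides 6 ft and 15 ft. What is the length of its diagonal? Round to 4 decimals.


Shape: rectangle (diagonal via Pythagoras)
Sides: 6 ft and 15 ft
Formula: d = sqrt(l^2 + w^2)
l^2 = 36, w^2 = 225
l^2 + w^2 = 261
d = sqrt(261)
d = 16.1555
16.1555 ft


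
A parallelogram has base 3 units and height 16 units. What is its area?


Shape: parallelogram
Base b = 3 units, Height h = 16 units
Formula: A = b * h
A = 3 * 16
A = 48
48 units^2


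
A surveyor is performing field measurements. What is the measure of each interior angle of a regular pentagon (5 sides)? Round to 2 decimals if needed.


Shape: regular pentagon (5 sides)
Formula: interior angle = (n - 2) * 180 / n
(n - 2) = 3
(n - 2) * 180 = 540
angle = 540 / 5
angle = 108
108 degrees


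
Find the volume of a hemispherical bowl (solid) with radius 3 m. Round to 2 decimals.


Shape: hemisphere (half of a sphere)
Radius r = 3 m
Formula: V = (1/2) * (4/3) * pi * r^3 = (2/3) * pi * r^3
r^3 = 27
(2/3) * 27 = 18
V = 18 * pi
V = 56.55
56.55 m^3


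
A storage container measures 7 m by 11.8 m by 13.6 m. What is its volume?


Shape: rectangular prism
l = 7 m, w = 11.8 m, h = 13.6 m
Formula: V = l * w * h
V = 7 * 11.8 * 13.6
V = 82.6 * 13.6
V = 1123.36
1123.36 m^3


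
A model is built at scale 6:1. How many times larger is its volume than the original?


Linear scale factor k = 6
Rule: under a linear scaling by k, volumes scale by k^3.
k^3 = 6 * 6 * 6
k^3 = 36 * 6
k^3 = 216
Volume scales by a factor of 216.
216 (dimensionless)


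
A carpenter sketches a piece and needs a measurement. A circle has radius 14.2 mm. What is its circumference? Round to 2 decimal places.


Shape: circle
Radius r = 14.2 mm
Formula: C = 2 * pi * r
C = 2 * pi * 14.2
C = 28.4 * pi
C = 89.22
89.22 mm


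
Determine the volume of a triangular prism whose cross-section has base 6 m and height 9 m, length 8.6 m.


Shape: triangular prism
Triangle base = 6 m, triangle height = 9 m, prism length L = 8.6 m
Formula: V = (1/2 * b * h_tri) * L
Cross-section area = 0.5 * 6 * 9 = 27
V = 27 * 8.6
V = 232.2
232.2 m^3


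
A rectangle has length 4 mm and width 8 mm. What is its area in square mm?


Shape: rectangle
Length l = 4 mm, Width w = 8 mm
Formula: A = l * w
A = 4 * 8
A = 32
32 mm^2


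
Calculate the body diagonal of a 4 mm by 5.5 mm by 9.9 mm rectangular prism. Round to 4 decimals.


Shape: rectangular box (space diagonal)
l = 4 mm, w = 5.5 mm, h = 9.9 mm
Visualize: the diagonal of the base, then a right triangle with that diagonal and the height.
Formula: d = sqrt(l^2 + w^2 + h^2)
l^2 + w^2 + h^2 = 16 + 30.25 + 98.01 = 144.26
d = sqrt(144.26)
d = 12.0108
12.0108 mm


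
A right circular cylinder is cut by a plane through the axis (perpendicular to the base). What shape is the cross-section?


Solid: right circular cylinder
Cutting plane: through the axis (perpendicular to the base)
Visualize the intersection of the plane with the solid's surface.
The boundary of the cut region is a rectangle.
rectangle


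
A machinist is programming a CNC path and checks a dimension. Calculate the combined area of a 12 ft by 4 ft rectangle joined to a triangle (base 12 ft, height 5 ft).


Composite shape: rectangle + triangle
Rectangle area = 12 * 4 = 48
Triangle area = 0.5 * 12 * 5 = 30
Total = 48 + 30
Total = 78
78 ft^2


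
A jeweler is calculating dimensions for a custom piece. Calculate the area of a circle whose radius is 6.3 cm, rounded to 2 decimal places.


Shape: circle
Radius r = 6.3 cm
Formula: A = pi * r^2
r^2 = 6.3^2 = 39.69
A = pi * 39.69
A = 124.69
124.69 cm^2


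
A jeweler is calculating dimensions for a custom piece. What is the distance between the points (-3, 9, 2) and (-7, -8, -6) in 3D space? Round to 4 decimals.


3D distance between two points
P1 = (-3, 9, 2), P2 = (-7, -8, -6)
Formula: d = sqrt((x2-x1)^2 + (y2-y1)^2 + (z2-z1)^2)
dx = -7 - -3 = -4
dy = -8 - 9 = -17
dz = -6 - 2 = -8
dx^2 + dy^2 + dz^2 = 16 + 289 + 64 = 369
d = sqrt(369)
d = 19.2094
19.2094 units


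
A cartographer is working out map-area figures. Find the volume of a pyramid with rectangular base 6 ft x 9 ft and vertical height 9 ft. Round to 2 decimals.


Shape: rectangular pyramid
Base: 6 ft x 9 ft, Height h = 9 ft
Formula: V = (1/3) * base_area * h
base_area = 6 * 9 = 54
base_area * h = 54 * 9 = 486
V = 486 / 3
V = 162
162 ft^3


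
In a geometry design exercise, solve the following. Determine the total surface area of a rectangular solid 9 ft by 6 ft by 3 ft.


Shape: rectangular prism
l = 9 ft, w = 6 ft, h = 3 ft
Formula: SA = 2(lw + lh + wh)
lw = 54, lh = 27, wh = 18
lw + lh + wh = 99
SA = 2 * 99
SA = 198
198 ft^2


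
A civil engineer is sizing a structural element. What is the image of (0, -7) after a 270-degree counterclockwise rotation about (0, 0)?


Transformation: rotation about the origin
Original point: (0, -7)
Rule for 270 deg counterclockwise: (x, y) -> (y, -x)
Apply: (0, -7) -> (-7, 0)
(-7, 0)


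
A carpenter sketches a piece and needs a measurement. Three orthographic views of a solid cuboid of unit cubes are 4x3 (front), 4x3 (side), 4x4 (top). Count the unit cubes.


Orthographic views of a solid rectangular block:
Front view 4 x 3 -> length = 4, height = 3
Side view 4 x 3 -> width = 4, height = 3 (consistent)
Top view 4 x 4 -> confirms length = 4, width = 4
The block is 4 x 4 x 3.
Total unit cubes = 4 * 4 * 3 = 48
48 unit cubes


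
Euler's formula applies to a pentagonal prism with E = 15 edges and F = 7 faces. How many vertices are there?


Polyhedron: pentagonal prism
Euler's formula for convex polyhedra: V - E + F = 2
Given: E = 15 edges and F = 7 faces
Solve for V:
V = 2 + E - F = 2 + 15 - 7 = 10
10 vertices


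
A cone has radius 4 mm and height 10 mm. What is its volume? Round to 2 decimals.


Shape: cone
Radius r = 4 mm, Height h = 10 mm
Formula: V = (1/3) * pi * r^2 * h
r^2 = 16
pi * r^2 * h = pi * 16 * 10 = 160 * pi
V = 160 * pi / 3
V = 167.55
167.55 mm^3


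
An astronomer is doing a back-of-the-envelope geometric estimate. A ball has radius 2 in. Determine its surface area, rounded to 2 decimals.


Shape: sphere
Radius r = 2 in
Formula: SA = 4 * pi * r^2
r^2 = 4
SA = 4 * pi * 4
SA = 16 * pi
SA = 50.27
50.27 in^2


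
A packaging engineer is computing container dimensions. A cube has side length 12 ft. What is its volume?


Shape: cube
Side s = 12 ft
Formula: V = s^3
V = 12 * 12 * 12
V = 144 * 12
V = 1728
1728 ft^3


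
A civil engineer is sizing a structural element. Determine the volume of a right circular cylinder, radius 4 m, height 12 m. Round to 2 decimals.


Shape: cylinder
Radius r = 4 m, Height h = 12 m
Formula: V = pi * r^2 * h
r^2 = 16
V = pi * 16 * 12
V = 192 * pi
V = 603.19
603.19 m^3


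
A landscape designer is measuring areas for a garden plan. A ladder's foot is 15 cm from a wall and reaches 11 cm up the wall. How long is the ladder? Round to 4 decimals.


Shape: right triangle
Legs a = 15 cm, b = 11 cm
Formula: c = sqrt(a^2 + b^2)
a^2 = 225, b^2 = 121
a^2 + b^2 = 346
c = sqrt(346)
c = 18.6011
18.6011 cm


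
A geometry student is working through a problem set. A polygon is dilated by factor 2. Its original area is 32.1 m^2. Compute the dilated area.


Linear scale factor k = 2
Original area = 32.1 m^2
Rule: under a linear scaling by k, areas scale by k^2.
k^2 = 2^2 = 4
New area = 32.1 * 4
New area = 128.4
128.4 m^2


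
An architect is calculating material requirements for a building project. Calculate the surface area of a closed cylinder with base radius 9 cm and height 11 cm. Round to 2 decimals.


Shape: closed cylinder
Radius r = 9 cm, Height h = 11 cm
Formula: SA = 2*pi*r^2 + 2*pi*r*h = 2*pi*r*(r + h)
r + h = 20
2 * r * (r + h) = 2 * 9 * 20 = 360
SA = 360 * pi
SA = 1130.97
1130.97 cm^2


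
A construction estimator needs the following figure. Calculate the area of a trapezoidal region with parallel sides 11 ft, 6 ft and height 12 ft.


Shape: trapezoid
Parallel sides a = 11 ft, b = 6 ft; Height h = 12 ft
Formula: A = (a + b) * h / 2
a + b = 11 + 6 = 17
A = 17 * 12 / 2
A = 204 / 2
A = 102
102 ft^2


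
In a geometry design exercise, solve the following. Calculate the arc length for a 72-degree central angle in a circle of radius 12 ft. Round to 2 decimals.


Shape: circular arc
Radius r = 12 ft, Angle = 72 degrees
Formula: L = (angle/360) * 2 * pi * r
2 * pi * r = 24 * pi
L = (72/360) * 24 * pi
L = 4.8 * pi
L = 15.08
15.08 ft


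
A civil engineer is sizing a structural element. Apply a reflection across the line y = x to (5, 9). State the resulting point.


Transformation: reflection
Original point: (5, 9)
Rule for reflection over y = x: (x, y) -> (y, x)
Apply: (5, 9) -> (9, 5)
(9, 5)


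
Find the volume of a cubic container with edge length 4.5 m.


Shape: cube
Side s = 4.5 m
Formula: V = s^3
V = 4.5 * 4.5 * 4.5
V = 20.25 * 4.5
V = 91.125
91.125 m^3


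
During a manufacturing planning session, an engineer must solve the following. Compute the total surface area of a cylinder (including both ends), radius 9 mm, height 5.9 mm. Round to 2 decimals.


Shape: closed cylinder
Radius r = 9 mm, Height h = 5.9 mm
Formula: SA = 2*pi*r^2 + 2*pi*r*h = 2*pi*r*(r + h)
r + h = 14.9
2 * r * (r + h) = 2 * 9 * 14.9 = 268.2
SA = 268.2 * pi
SA = 842.58
842.58 mm^2


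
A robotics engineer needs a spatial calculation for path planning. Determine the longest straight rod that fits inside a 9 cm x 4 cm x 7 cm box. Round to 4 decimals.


Shape: rectangular box (space diagonal)
l = 9 cm, w = 4 cm, h = 7 cm
Visualize: the diagonal of the base, then a right triangle with that diagonal and the height.
Formula: d = sqrt(l^2 + w^2 + h^2)
l^2 + w^2 + h^2 = 81 + 16 + 49 = 146
d = sqrt(146)
d = 12.083
12.083 cm


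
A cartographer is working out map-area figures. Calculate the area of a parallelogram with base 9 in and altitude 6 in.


Shape: parallelogram
Base b = 9 in, Height h = 6 in
Formula: A = b * h
A = 9 * 6
A = 54
54 in^2


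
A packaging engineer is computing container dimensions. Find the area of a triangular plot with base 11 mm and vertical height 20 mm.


Shape: triangle
Base b = 11 mm, Height h = 20 mm
Formula: A = (1/2) * b * h
A = 0.5 * 11 * 20
A = 0.5 * 220
A = 110
110 mm^2


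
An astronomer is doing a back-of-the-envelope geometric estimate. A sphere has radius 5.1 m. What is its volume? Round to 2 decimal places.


Shape: sphere
Radius r = 5.1 m
Formula: V = (4/3) * pi * r^3
r^3 = 132.651
(4/3) * 132.651 = 176.868
V = 176.868 * pi
V = 555.65
555.65 m^3


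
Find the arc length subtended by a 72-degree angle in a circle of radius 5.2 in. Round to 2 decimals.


Shape: circular arc
Radius r = 5.2 in, Angle = 72 degrees
Formula: L = (angle/360) * 2 * pi * r
2 * pi * r = 10.4 * pi
L = (72/360) * 10.4 * pi
L = 2.08 * pi
L = 6.53
6.53 in


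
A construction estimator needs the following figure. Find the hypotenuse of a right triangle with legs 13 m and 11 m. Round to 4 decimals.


Shape: right triangle
Legs a = 13 m, b = 11 m
Formula: c = sqrt(a^2 + b^2)
a^2 = 169, b^2 = 121
a^2 + b^2 = 290
c = sqrt(290)
c = 17.0294
17.0294 m


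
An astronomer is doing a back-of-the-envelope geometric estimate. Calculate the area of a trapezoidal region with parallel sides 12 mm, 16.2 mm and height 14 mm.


Shape: trapezoid
Parallel sides a = 12 mm, b = 16.2 mm; Height h = 14 mm
Formula: A = (a + b) * h / 2
a + b = 12 + 16.2 = 28.2
A = 28.2 * 14 / 2
A = 394.8 / 2
A = 197.4
197.4 mm^2


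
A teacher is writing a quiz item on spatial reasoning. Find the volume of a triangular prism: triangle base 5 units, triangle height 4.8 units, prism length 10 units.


Shape: triangular prism
Triangle base = 5 units, triangle height = 4.8 units, prism length L = 10 units
Formula: V = (1/2 * b * h_tri) * L
Cross-section area = 0.5 * 5 * 4.8 = 12
V = 12 * 10
V = 120
120 units^3


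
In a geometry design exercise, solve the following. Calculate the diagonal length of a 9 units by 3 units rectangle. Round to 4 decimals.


Shape: rectangle (diagonal via Pythagoras)
Sides: 9 units and 3 units
Formula: d = sqrt(l^2 + w^2)
l^2 = 81, w^2 = 9
l^2 + w^2 = 90
d = sqrt(90)
d = 9.4868
9.4868 units


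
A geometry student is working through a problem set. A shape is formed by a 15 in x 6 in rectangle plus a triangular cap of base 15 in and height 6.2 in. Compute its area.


Composite shape: rectangle + triangle
Rectangle area = 15 * 6 = 90
Triangle area = 0.5 * 15 * 6.2 = 46.5
Total = 90 + 46.5
Total = 136.5
136.5 in^2


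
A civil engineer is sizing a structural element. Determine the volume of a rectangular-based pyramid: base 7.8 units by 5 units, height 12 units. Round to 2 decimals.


Shape: rectangular pyramid
Base: 7.8 units x 5 units, Height h = 12 units
Formula: V = (1/3) * base_area * h
base_area = 7.8 * 5 = 39
base_area * h = 39 * 12 = 468
V = 468 / 3
V = 156
156 units^3


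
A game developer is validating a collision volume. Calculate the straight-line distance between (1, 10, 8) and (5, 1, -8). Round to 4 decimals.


3D distance between two points
P1 = (1, 10, 8), P2 = (5, 1, -8)
Formula: d = sqrt((x2-x1)^2 + (y2-y1)^2 + (z2-z1)^2)
dx = 5 - 1 = 4
dy = 1 - 10 = -9
dz = -8 - 8 = -16
dx^2 + dy^2 + dz^2 = 16 + 81 + 256 = 353
d = sqrt(353)
d = 18.7883
18.7883 units


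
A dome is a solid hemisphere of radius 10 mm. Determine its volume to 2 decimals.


Shape: hemisphere (half of a sphere)
Radius r = 10 mm
Formula: V = (1/2) * (4/3) * pi * r^3 = (2/3) * pi * r^3
r^3 = 1000
(2/3) * 1000 = 666.666667
V = 666.666667 * pi
V = 2094.4
2094.4 mm^3


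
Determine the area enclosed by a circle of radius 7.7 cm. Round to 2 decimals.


Shape: circle
Radius r = 7.7 cm
Formula: A = pi * r^2
r^2 = 7.7^2 = 59.29
A = pi * 59.29
A = 186.27
186.27 cm^2


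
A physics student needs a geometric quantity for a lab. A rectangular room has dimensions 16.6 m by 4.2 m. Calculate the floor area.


Shape: rectangle
Length l = 16.6 m, Width w = 4.2 m
Formula: A = l * w
A = 16.6 * 4.2
A = 69.72
69.72 m^2


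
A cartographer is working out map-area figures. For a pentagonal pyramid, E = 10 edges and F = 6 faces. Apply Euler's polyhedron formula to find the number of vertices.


Polyhedron: pentagonal pyramid
Euler's formula for convex polyhedra: V - E + F = 2
Given: E = 10 edges and F = 6 faces
Solve for V:
V = 2 + E - F = 2 + 10 - 6 = 6
6 vertices


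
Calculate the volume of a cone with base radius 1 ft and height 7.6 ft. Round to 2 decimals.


Shape: cone
Radius r = 1 ft, Height h = 7.6 ft
Formula: V = (1/3) * pi * r^2 * h
r^2 = 1
pi * r^2 * h = pi * 1 * 7.6 = 7.6 * pi
V = 7.6 * pi / 3
V = 7.96
7.96 ft^3


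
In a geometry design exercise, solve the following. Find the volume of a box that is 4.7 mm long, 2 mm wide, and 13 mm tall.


Shape: rectangular prism
l = 4.7 mm, w = 2 mm, h = 13 mm
Formula: V = l * w * h
V = 4.7 * 2 * 13
V = 9.4 * 13
V = 122.2
122.2 mm^3


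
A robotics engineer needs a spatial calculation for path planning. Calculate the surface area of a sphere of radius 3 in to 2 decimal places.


Shape: sphere
Radius r = 3 in
Formula: SA = 4 * pi * r^2
r^2 = 9
SA = 4 * pi * 9
SA = 36 * pi
SA = 113.1
113.1 in^2


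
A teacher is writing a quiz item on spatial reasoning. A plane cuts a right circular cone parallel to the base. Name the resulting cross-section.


Solid: right circular cone
Cutting plane: parallel to the base
Visualize the intersection of the plane with the solid's surface.
The boundary of the cut region is a circle.
circle


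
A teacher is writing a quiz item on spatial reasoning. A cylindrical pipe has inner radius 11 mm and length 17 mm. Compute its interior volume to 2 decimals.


Shape: cylinder
Radius r = 11 mm, Height h = 17 mm
Formula: V = pi * r^2 * h
r^2 = 121
V = pi * 121 * 17
V = 2057 * pi
V = 6462.26
6462.26 mm^3


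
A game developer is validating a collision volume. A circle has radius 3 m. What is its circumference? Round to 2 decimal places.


Shape: circle
Radius r = 3 m
Formula: C = 2 * pi * r
C = 2 * pi * 3
C = 6 * pi
C = 18.85
18.85 m


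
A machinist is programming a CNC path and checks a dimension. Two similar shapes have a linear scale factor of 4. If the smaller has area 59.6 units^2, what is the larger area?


Linear scale factor k = 4
Original area = 59.6 units^2
Rule: under a linear scaling by k, areas scale by k^2.
k^2 = 4^2 = 16
New area = 59.6 * 16
New area = 953.6
953.6 units^2


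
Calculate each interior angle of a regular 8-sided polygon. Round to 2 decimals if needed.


Shape: regular octagon (8 sides)
Formula: interior angle = (n - 2) * 180 / n
(n - 2) = 6
(n - 2) * 180 = 1080
angle = 1080 / 8
angle = 135
135 degrees


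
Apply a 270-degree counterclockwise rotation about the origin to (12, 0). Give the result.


Transformation: rotation about the origin
Original point: (12, 0)
Rule for 270 deg counterclockwise: (x, y) -> (y, -x)
Apply: (12, 0) -> (0, -12)
(0, -12)


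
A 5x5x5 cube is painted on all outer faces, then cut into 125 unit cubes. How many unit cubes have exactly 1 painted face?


Large cube: 5 x 5 x 5, cut into unit cubes.
n = 5, so n - 2 = 3
Cubes with 1 painted face lie in the interior of each face.
A cube has 6 faces; each contributes (n - 2)^2 = 9 such cubes.
Count = 6 * 9 = 54
54 unit cubes


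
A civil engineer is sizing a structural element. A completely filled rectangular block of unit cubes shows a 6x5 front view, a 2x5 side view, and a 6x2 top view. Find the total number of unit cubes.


Orthographic views of a solid rectangular block:
Front view 6 x 5 -> length = 6, height = 5
Side view 2 x 5 -> width = 2, height = 5 (consistent)
Top view 6 x 2 -> confirms length = 6, width = 2
The block is 6 x 2 x 5.
Total unit cubes = 6 * 2 * 5 = 60
60 unit cubes


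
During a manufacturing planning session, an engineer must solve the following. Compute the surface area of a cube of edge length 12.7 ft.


Shape: cube
Side s = 12.7 ft
A cube has 6 square faces.
Formula: SA = 6 * s^2
s^2 = 161.29
SA = 6 * 161.29
SA = 967.74
967.74 ft^2


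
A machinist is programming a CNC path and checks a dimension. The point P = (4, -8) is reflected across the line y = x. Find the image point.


Transformation: reflection
Original point: (4, -8)
Rule for reflection over y = x: (x, y) -> (y, x)
Apply: (4, -8) -> (-8, 4)
(-8, 4)


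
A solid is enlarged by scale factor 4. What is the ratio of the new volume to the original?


Linear scale factor k = 4
Rule: under a linear scaling by k, volumes scale by k^3.
k^3 = 4 * 4 * 4
k^3 = 16 * 4
k^3 = 64
Volume scales by a factor of 64.
64 (dimensionless)


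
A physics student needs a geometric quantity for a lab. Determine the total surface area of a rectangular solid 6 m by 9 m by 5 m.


Shape: rectangular prism
l = 6 m, w = 9 m, h = 5 m
Formula: SA = 2(lw + lh + wh)
lw = 54, lh = 30, wh = 45
lw + lh + wh = 129
SA = 2 * 129
SA = 258
258 m^2


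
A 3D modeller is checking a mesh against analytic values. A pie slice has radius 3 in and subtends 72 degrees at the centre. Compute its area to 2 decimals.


Shape: circular sector
Radius r = 3 in, Angle = 72 degrees
Formula: A = (angle/360) * pi * r^2
r^2 = 9
Fraction of circle = 72/360
A = (72/360) * pi * 9
A = 1.8 * pi
A = 5.65
5.65 in^2


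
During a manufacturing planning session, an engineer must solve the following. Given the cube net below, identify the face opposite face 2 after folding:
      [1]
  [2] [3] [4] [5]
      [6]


Net: cross layout. Take square 3 as the base (bottom).
Fold the four squares in the horizontal row up around 3: 2 -> left, 4 -> right, 5 wraps to the top.
Fold 1 and 6 up from 3: 1 -> back, 6 -> front.
Opposite pairs are therefore: (1, 6), (2, 4), (3, 5).
Face 2 is opposite face 4.
face 4


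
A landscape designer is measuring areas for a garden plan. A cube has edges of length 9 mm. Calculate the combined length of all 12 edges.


Shape: cube
Side s = 9 mm
A cube has 12 edges, all equal.
Formula: total edge length = 12 * s
Total = 12 * 9
Total = 108
108 mm


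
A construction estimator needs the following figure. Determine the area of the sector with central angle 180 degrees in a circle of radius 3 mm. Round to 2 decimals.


Shape: circular sector
Radius r = 3 mm, Angle = 180 degrees
Formula: A = (angle/360) * pi * r^2
r^2 = 9
Fraction of circle = 180/360
A = (180/360) * pi * 9
A = 4.5 * pi
A = 14.14
14.14 mm^2


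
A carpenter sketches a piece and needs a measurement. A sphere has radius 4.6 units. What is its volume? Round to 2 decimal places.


Shape: sphere
Radius r = 4.6 units
Formula: V = (4/3) * pi * r^3
r^3 = 97.336
(4/3) * 97.336 = 129.781333
V = 129.781333 * pi
V = 407.72
407.72 units^3


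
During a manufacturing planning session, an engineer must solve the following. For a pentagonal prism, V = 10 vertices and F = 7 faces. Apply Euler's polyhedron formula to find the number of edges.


Polyhedron: pentagonal prism
Euler's formula for convex polyhedra: V - E + F = 2
Given: V = 10 vertices and F = 7 faces
Solve for E:
E = V + F - 2 = 10 + 7 - 2 = 15
15 edges
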